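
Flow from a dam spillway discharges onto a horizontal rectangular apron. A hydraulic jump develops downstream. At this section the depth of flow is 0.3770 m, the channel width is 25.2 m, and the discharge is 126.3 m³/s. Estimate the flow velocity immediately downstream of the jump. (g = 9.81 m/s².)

q = Q/b = 126.3/25.2 = 5.012 m²/s; V₁ = q/y₁ = 13.29 m/s. Fr₁ = V₁/√(g·y₁) = 6.913.
Conjugate-depth relation: y₂/y₁ = ½[√(1 + 8Fr₁²) − 1] = ½[√383.30 − 1] = 9.289.
y₂ = 9.289 × 0.3770 = 3.502 m.
V₂ = q/y₂ = 5.012/3.502 = 1.431 m/s.

V₂ = 1.431 m/s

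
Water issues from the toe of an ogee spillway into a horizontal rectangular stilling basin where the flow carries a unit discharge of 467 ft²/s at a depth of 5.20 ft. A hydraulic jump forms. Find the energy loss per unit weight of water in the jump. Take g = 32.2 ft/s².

ΔE = 80.5 ft

V₁ = q/y₁ = 467/5.20 = 89.8 ft/s. Fr₁ = V₁/√(g·y₁) = 89.8/√(32.2×5.20) = 6.94.
Bélanger equation: y₂/y₁ = ½[√(1 + 8Fr₁²) − 1] = ½[√386.4 − 1] = 9.33.
y₂ = 9.33 × 5.20 = 48.5 ft.
Head loss: ΔE = (y₂ − y₁)³/(4y₁y₂) = (48.5 − 5.20)³/(4×5.20×48.5) = 81212/1009 = 80.5 ft.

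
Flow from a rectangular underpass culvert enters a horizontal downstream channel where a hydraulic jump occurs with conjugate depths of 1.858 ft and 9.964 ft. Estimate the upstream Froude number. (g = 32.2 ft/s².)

Fr₁ = 4.130

For a rectangular channel the momentum equation gives q² = ½·g·y₁·y₂·(y₁ + y₂) = ½×32.2×1.858×9.964×11.82 = 3524.
q = √3524 = 59.36 ft²/s.
V₁ = q/y₁ = 31.95 ft/s; Fr₁ = V₁/√(g·y₁) = 4.130.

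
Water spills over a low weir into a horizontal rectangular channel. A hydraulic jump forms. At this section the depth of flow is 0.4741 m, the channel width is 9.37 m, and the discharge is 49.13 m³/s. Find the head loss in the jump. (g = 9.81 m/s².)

q = Q/b = 49.13/9.37 = 5.243 m²/s; V₁ = q/y₁ = 11.06 m/s. Fr₁ = V₁/√(g·y₁) = 5.128.
From the momentum equation for a rectangular channel, y₂/y₁ = ½[√(1 + 8Fr₁²) − 1] = ½[√211.39 − 1] = 6.770.
y₂ = 6.770 × 0.4741 = 3.209 m.
V₂ = q/y₂ = 5.243/3.209 = 1.634 m/s. E₁ = y₁ + V₁²/2g = 6.708 m; E₂ = y₂ + V₂²/2g = 3.346 m. ΔE = E₁ − E₂ = 3.363 m.

ΔE = 3.363 m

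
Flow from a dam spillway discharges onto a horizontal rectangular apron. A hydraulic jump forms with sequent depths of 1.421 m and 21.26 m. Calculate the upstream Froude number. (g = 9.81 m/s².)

For a rectangular channel the momentum equation gives q² = ½·g·y₁·y₂·(y₁ + y₂) = ½×9.81×1.421×21.26×22.68 = 3361.
q = √3361 = 57.97 m²/s.
V₁ = q/y₁ = 40.80 m/s; Fr₁ = V₁/√(g·y₁) = 10.93.

Fr₁ = 10.93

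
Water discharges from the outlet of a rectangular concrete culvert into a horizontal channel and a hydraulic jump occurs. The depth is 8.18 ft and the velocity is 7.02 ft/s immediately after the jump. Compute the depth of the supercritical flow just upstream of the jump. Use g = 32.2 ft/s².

Fr₂ = V₂/√(g·y₂) = 7.02/√(32.2×8.18) = 0.433.
Since the conjugate-depth ratio holds either way, y₁/y₂ = ½[√(1 + 8Fr₂²) − 1] = ½[√2.497 − 1] = 0.290.
y₁ = 0.290 × 8.18 = 2.37 ft.

y₁ = 2.37 ft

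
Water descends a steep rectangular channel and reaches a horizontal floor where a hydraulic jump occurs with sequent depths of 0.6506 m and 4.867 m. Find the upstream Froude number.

For a rectangular channel the momentum equation gives q² = ½·g·y₁·y₂·(y₁ + y₂) = ½×9.81×0.6506×4.867×5.518 = 85.70.
q = √85.70 = 9.257 m²/s.
V₁ = q/y₁ = 14.23 m/s; Fr₁ = V₁/√(g·y₁) = 5.632.

Fr₁ = 5.632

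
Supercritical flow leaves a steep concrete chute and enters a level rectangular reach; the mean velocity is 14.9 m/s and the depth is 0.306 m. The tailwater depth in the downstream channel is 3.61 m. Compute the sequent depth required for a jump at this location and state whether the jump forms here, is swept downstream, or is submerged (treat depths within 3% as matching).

y₂ = 3.57 m; the jump forms here

Fr₁ = V₁/√(g·y₁) = 14.9/√(9.81×0.306) = 8.60.
Bélanger equation: y₂/y₁ = ½[√(1 + 8Fr₁²) − 1] = ½[√592.7 − 1] = 11.7.
y₂ = 11.7 × 0.306 = 3.57 m.
Tailwater y_tw = 3.61 m: y_tw ≈ y₂, so the jump forms here.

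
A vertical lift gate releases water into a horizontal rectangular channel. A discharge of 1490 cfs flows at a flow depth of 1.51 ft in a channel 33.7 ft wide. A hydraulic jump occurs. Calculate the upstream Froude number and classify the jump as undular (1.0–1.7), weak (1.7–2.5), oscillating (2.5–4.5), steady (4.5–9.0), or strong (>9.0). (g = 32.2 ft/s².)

Fr₁ = 4.20; oscillating jump

q = Q/b = 1490/33.7 = 44.2 ft²/s; V₁ = q/y₁ = 29.3 ft/s. Fr₁ = V₁/√(g·y₁) = 4.20.
Fr₁ = 4.20 lies in the oscillating range.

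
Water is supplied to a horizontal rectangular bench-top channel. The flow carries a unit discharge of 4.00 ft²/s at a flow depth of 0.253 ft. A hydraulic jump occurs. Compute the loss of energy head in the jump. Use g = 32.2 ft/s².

V₁ = q/y₁ = 4.00/0.253 = 15.8 ft/s. Fr₁ = V₁/√(g·y₁) = 15.8/√(32.2×0.253) = 5.54.
Sequent-depth ratio: y₂/y₁ = ½[√(1 + 8Fr₁²) − 1] = ½[√246.5 − 1] = 7.35.
y₂ = 7.35 × 0.253 = 1.86 ft.
Head loss: ΔE = (y₂ − y₁)³/(4y₁y₂) = (1.86 − 0.253)³/(4×0.253×1.86) = 4.15/1.88 = 2.20 ft.

ΔE = 2.20 ft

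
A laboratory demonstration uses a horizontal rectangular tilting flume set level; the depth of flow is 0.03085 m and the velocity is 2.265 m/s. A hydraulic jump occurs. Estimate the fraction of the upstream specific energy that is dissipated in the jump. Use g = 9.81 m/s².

ΔE/E₁ = 0.405 (40.5%)

Fr₁ = V₁/√(g·y₁) = 2.265/√(9.81×0.03085) = 4.117.
From the momentum equation for a rectangular channel, y₂/y₁ = ½[√(1 + 8Fr₁²) − 1] = ½[√136.61 − 1] = 5.344.
y₂ = 5.344 × 0.03085 = 0.1649 m.
E₁ = y₁ + V₁²/2g = 0.2923 m. ΔE = (y₂ − y₁)³/(4y₁y₂) = 0.1183 m. ΔE/E₁ = 0.1183/0.2923 = 0.405.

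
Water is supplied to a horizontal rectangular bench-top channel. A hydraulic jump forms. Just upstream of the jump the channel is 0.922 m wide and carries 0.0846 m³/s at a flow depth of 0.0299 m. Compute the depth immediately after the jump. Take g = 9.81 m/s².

q = Q/b = 0.0846/0.922 = 0.0918 m²/s; V₁ = q/y₁ = 3.07 m/s. Fr₁ = V₁/√(g·y₁) = 5.67.
By Bélanger, y₂/y₁ = ½[√(1 + 8Fr₁²) − 1] = ½[√257.9 − 1] = 7.53.
y₂ = 7.53 × 0.0299 = 0.225 m.

y₂ = 0.225 m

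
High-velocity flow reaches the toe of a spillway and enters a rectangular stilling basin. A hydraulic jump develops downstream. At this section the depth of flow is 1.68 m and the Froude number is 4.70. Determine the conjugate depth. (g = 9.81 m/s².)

y₂ = 10.4 m

Fr₁ = 4.70 (given).
Bélanger equation: y₂/y₁ = ½[√(1 + 8Fr₁²) − 1] = ½[√177.7 − 1] = 6.17.
y₂ = 6.17 × 1.68 = 10.4 m.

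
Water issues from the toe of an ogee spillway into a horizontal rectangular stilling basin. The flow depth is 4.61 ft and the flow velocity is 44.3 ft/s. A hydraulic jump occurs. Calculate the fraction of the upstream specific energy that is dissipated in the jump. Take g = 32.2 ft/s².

Fr₁ = V₁/√(g·y₁) = 44.3/√(32.2×4.61) = 3.64.
Conjugate-depth relation: y₂/y₁ = ½[√(1 + 8Fr₁²) − 1] = ½[√106.8 − 1] = 4.67.
y₂ = 4.67 × 4.61 = 21.5 ft.
E₁ = y₁ + V₁²/2g = 35.1 ft. ΔE = (y₂ − y₁)³/(4y₁y₂) = 12.2 ft. ΔE/E₁ = 12.2/35.1 = 0.347.

ΔE/E₁ = 0.347 (34.7%)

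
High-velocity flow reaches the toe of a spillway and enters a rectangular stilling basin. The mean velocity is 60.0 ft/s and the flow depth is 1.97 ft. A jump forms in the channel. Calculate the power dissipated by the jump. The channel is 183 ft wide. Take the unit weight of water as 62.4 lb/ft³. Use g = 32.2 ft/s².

P = 91546 hp

Fr₁ = V₁/√(g·y₁) = 60.0/√(32.2×1.97) = 7.53.
By Bélanger, y₂/y₁ = ½[√(1 + 8Fr₁²) − 1] = ½[√455.0 − 1] = 10.2.
y₂ = 10.2 × 1.97 = 20.0 ft.
q = V₁·y₁ = 60.0 × 1.97 = 118 ft²/s. V₂ = q/y₂ = 118/20.0 = 5.90 ft/s. E₁ = y₁ + V₁²/2g = 57.9 ft; E₂ = y₂ + V₂²/2g = 20.6 ft. ΔE = E₁ − E₂ = 37.3 ft.
Q = q·b = 118 × 183 = 21631 cfs. P = γ·Q·ΔE/550 = 62.4 × 21631 × 37.3 / 550 = 91546 hp.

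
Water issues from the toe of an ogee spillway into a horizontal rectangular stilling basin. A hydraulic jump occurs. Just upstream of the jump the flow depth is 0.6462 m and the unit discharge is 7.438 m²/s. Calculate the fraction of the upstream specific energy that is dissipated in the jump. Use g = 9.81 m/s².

V₁ = q/y₁ = 7.438/0.6462 = 11.51 m/s. Fr₁ = V₁/√(g·y₁) = 11.51/√(9.81×0.6462) = 4.572.
Sequent-depth ratio: y₂/y₁ = ½[√(1 + 8Fr₁²) − 1] = ½[√168.20 − 1] = 5.985.
y₂ = 5.985 × 0.6462 = 3.867 m.
E₁ = y₁ + V₁²/2g = 7.399 m. ΔE = (y₂ − y₁)³/(4y₁y₂) = 3.343 m. ΔE/E₁ = 3.343/7.399 = 0.452.

ΔE/E₁ = 0.452 (45.2%)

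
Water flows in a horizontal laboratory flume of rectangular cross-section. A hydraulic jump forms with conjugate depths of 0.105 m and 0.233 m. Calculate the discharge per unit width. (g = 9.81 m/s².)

q = 0.201 m²/s

For a rectangular channel the momentum equation gives q² = ½·g·y₁·y₂·(y₁ + y₂) = ½×9.81×0.105×0.233×0.338 = 0.0406.
q = √0.0406 = 0.201 m²/s.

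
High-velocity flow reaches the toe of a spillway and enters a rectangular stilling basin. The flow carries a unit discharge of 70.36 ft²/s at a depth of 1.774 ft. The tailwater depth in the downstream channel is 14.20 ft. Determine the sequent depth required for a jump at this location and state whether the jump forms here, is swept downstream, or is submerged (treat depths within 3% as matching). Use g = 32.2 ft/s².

V₁ = q/y₁ = 70.36/1.774 = 39.66 ft/s. Fr₁ = V₁/√(g·y₁) = 39.66/√(32.2×1.774) = 5.248.
Bélanger equation: y₂/y₁ = ½[√(1 + 8Fr₁²) − 1] = ½[√221.31 − 1] = 6.938.
y₂ = 6.938 × 1.774 = 12.31 ft.
Tailwater y_tw = 14.20 ft: y_tw > y₂, so the jump is submerged.

y₂ = 12.31 ft; the jump is submerged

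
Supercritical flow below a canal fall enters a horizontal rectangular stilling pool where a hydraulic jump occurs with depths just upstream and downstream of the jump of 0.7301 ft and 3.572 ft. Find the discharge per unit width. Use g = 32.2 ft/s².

q = 13.44 ft²/s

For a rectangular channel the momentum equation gives q² = ½·g·y₁·y₂·(y₁ + y₂) = ½×32.2×0.7301×3.572×4.302 = 180.6.
q = √180.6 = 13.44 ft²/s.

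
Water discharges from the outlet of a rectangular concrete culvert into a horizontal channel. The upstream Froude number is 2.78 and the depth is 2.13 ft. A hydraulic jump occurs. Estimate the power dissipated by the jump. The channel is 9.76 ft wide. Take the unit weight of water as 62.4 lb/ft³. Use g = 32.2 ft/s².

P = 125 hp

Fr₁ = 2.78 (given).
By Bélanger, y₂/y₁ = ½[√(1 + 8Fr₁²) − 1] = ½[√62.83 − 1] = 3.46.
y₂ = 3.46 × 2.13 = 7.38 ft.
Head loss: ΔE = (y₂ − y₁)³/(4y₁y₂) = (7.38 − 2.13)³/(4×2.13×7.38) = 144/62.8 = 2.30 ft.
V₁ = Fr₁·√(g·y₁) = 2.78×√(32.2×2.13) = 23.0 ft/s; q = V₁·y₁ = 49.0 ft²/s. Q = q·b = 49.0 × 9.76 = 479 cfs. P = γ·Q·ΔE/550 = 62.4 × 479 × 2.30 / 550 = 125 hp.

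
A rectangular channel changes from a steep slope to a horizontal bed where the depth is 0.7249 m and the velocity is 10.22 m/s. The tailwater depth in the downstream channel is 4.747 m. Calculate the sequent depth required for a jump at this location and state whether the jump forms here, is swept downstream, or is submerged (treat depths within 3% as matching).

Fr₁ = V₁/√(g·y₁) = 10.22/√(9.81×0.7249) = 3.832.
By Bélanger, y₂/y₁ = ½[√(1 + 8Fr₁²) − 1] = ½[√118.50 − 1] = 4.943.
y₂ = 4.943 × 0.7249 = 3.583 m.
Tailwater y_tw = 4.747 m: y_tw > y₂, so the jump is submerged.

y₂ = 3.583 m; the jump is submerged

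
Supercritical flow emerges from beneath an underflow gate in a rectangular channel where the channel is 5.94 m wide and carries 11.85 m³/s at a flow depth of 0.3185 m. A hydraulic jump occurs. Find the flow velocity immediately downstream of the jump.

V₂ = 1.381 m/s

q = Q/b = 11.85/5.94 = 1.995 m²/s; V₁ = q/y₁ = 6.264 m/s. Fr₁ = V₁/√(g·y₁) = 3.544.
Sequent-depth ratio: y₂/y₁ = ½[√(1 + 8Fr₁²) − 1] = ½[√101.45 − 1] = 4.536.
y₂ = 4.536 × 0.3185 = 1.445 m.
V₂ = q/y₂ = 1.995/1.445 = 1.381 m/s.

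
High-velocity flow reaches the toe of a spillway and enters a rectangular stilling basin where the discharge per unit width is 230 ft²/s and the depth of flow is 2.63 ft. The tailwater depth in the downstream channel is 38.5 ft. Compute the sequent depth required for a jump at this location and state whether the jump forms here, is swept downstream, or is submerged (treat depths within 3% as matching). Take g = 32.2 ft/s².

V₁ = q/y₁ = 230/2.63 = 87.5 ft/s. Fr₁ = V₁/√(g·y₁) = 87.5/√(32.2×2.63) = 9.50.
Sequent-depth ratio: y₂/y₁ = ½[√(1 + 8Fr₁²) − 1] = ½[√723.5 − 1] = 12.9.
y₂ = 12.9 × 2.63 = 34.1 ft.
Tailwater y_tw = 38.5 ft: y_tw > y₂, so the jump is submerged.

y₂ = 34.1 ft; the jump is submerged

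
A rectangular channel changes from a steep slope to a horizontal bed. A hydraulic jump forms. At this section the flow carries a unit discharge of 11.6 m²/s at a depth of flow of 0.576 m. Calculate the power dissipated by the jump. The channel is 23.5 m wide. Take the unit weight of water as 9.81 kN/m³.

P = 38700 kW

V₁ = q/y₁ = 11.6/0.576 = 20.1 m/s. Fr₁ = V₁/√(g·y₁) = 20.1/√(9.81×0.576) = 8.47.
Conjugate-depth relation: y₂/y₁ = ½[√(1 + 8Fr₁²) − 1] = ½[√575.2 − 1] = 11.5.
y₂ = 11.5 × 0.576 = 6.62 m.
Head loss: ΔE = (y₂ − y₁)³/(4y₁y₂) = (6.62 − 0.576)³/(4×0.576×6.62) = 221/15.3 = 14.5 m.
Q = q·b = 11.6 × 23.5 = 273 m³/s. P = γ·Q·ΔE = 9.81 × 273 × 14.5 = 38700 kW.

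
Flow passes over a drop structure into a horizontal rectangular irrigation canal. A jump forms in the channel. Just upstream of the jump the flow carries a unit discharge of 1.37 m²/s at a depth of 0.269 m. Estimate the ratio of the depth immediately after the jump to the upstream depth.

y₂/y₁ = 3.96

V₁ = q/y₁ = 1.37/0.269 = 5.09 m/s. Fr₁ = V₁/√(g·y₁) = 5.09/√(9.81×0.269) = 3.14.
Bélanger equation: y₂/y₁ = ½[√(1 + 8Fr₁²) − 1] = ½[√79.63 − 1] = 3.96.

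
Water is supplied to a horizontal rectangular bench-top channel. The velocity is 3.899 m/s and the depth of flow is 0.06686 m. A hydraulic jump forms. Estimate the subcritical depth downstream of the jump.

Fr₁ = V₁/√(g·y₁) = 3.899/√(9.81×0.06686) = 4.814.
Conjugate-depth relation: y₂/y₁ = ½[√(1 + 8Fr₁²) − 1] = ½[√186.42 − 1] = 6.327.
y₂ = 6.327 × 0.06686 = 0.4230 m.

y₂ = 0.4230 m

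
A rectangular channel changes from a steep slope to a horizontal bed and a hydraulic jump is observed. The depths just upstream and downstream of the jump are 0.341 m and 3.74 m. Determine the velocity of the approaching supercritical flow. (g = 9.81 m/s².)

For a rectangular channel the momentum equation gives q² = ½·g·y₁·y₂·(y₁ + y₂) = ½×9.81×0.341×3.74×4.08 = 25.5.
q = √25.5 = 5.05 m²/s.
V₁ = q/y₁ = 5.05/0.341 = 14.8 m/s.

V₁ = 14.8 m/s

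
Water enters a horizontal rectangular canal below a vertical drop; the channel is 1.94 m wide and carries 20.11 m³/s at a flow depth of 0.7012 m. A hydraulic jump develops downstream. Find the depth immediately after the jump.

q = Q/b = 20.11/1.94 = 10.37 m²/s; V₁ = q/y₁ = 14.78 m/s. Fr₁ = V₁/√(g·y₁) = 5.637.
From the momentum equation for a rectangular channel, y₂/y₁ = ½[√(1 + 8Fr₁²) − 1] = ½[√255.17 − 1] = 7.487.
y₂ = 7.487 × 0.7012 = 5.250 m.

y₂ = 5.250 m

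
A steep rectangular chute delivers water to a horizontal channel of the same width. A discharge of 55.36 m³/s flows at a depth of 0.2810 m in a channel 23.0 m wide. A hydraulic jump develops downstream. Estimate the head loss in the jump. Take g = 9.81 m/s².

q = Q/b = 55.36/23.0 = 2.407 m²/s; V₁ = q/y₁ = 8.566 m/s. Fr₁ = V₁/√(g·y₁) = 5.159.
From the momentum equation for a rectangular channel, y₂/y₁ = ½[√(1 + 8Fr₁²) − 1] = ½[√213.93 − 1] = 6.813.
y₂ = 6.813 × 0.2810 = 1.915 m.
V₂ = q/y₂ = 2.407/1.915 = 1.257 m/s. E₁ = y₁ + V₁²/2g = 4.021 m; E₂ = y₂ + V₂²/2g = 1.995 m. ΔE = E₁ − E₂ = 2.026 m.

ΔE = 2.026 m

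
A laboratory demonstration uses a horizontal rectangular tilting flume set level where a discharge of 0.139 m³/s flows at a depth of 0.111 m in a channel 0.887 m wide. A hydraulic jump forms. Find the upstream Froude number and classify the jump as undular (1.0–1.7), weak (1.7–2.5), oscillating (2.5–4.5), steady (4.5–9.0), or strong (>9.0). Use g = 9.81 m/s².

q = Q/b = 0.139/0.887 = 0.157 m²/s; V₁ = q/y₁ = 1.41 m/s. Fr₁ = V₁/√(g·y₁) = 1.35.
Fr₁ = 1.35 lies in the undular range.

Fr₁ = 1.35; undular jump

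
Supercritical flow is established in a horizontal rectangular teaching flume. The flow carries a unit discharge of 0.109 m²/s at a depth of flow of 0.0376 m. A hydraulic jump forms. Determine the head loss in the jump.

ΔE = 0.219 m

V₁ = q/y₁ = 0.109/0.0376 = 2.90 m/s. Fr₁ = V₁/√(g·y₁) = 2.90/√(9.81×0.0376) = 4.77.
Bélanger equation: y₂/y₁ = ½[√(1 + 8Fr₁²) − 1] = ½[√183.3 − 1] = 6.27.
y₂ = 6.27 × 0.0376 = 0.236 m.
V₂ = q/y₂ = 0.109/0.236 = 0.462 m/s. E₁ = y₁ + V₁²/2g = 0.466 m; E₂ = y₂ + V₂²/2g = 0.247 m. ΔE = E₁ − E₂ = 0.219 m.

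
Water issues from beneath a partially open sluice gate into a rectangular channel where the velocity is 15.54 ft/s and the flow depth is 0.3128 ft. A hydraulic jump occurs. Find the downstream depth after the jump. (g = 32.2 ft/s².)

Fr₁ = V₁/√(g·y₁) = 15.54/√(32.2×0.3128) = 4.897.
Bélanger equation: y₂/y₁ = ½[√(1 + 8Fr₁²) − 1] = ½[√192.81 − 1] = 6.443.
y₂ = 6.443 × 0.3128 = 2.015 ft.

y₂ = 2.015 ft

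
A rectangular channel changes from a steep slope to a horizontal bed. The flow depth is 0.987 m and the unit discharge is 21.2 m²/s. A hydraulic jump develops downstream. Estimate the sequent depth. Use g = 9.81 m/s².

V₁ = q/y₁ = 21.2/0.987 = 21.5 m/s. Fr₁ = V₁/√(g·y₁) = 21.5/√(9.81×0.987) = 6.90.
Sequent-depth ratio: y₂/y₁ = ½[√(1 + 8Fr₁²) − 1] = ½[√382.2 − 1] = 9.27.
y₂ = 9.27 × 0.987 = 9.15 m.

y₂ = 9.15 m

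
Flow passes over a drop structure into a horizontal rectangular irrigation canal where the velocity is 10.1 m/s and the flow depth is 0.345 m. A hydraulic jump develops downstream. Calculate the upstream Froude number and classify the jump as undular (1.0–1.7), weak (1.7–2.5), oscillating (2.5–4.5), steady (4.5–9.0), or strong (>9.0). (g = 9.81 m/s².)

Fr₁ = V₁/√(g·y₁) = 10.1/√(9.81×0.345) = 5.49.
Fr₁ = 5.49 lies in the steady range.

Fr₁ = 5.49; steady jump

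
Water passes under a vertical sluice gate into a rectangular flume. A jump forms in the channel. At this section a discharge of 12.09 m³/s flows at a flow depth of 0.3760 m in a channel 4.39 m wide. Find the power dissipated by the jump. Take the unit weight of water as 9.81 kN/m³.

P = 136.2 kW

q = Q/b = 12.09/4.39 = 2.754 m²/s; V₁ = q/y₁ = 7.324 m/s. Fr₁ = V₁/√(g·y₁) = 3.814.
Conjugate-depth relation: y₂/y₁ = ½[√(1 + 8Fr₁²) − 1] = ½[√117.35 − 1] = 4.917.
y₂ = 4.917 × 0.3760 = 1.849 m.
Head loss: ΔE = (y₂ − y₁)³/(4y₁y₂) = (1.849 − 0.3760)³/(4×0.3760×1.849) = 3.193/2.780 = 1.149 m.
P = γ·Q·ΔE = 9.81 × 12.09 × 1.149 = 136.2 kW.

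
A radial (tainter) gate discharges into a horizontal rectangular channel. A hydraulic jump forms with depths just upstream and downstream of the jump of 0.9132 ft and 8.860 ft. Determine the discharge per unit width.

q = 35.68 ft²/s

For a rectangular channel the momentum equation gives q² = ½·g·y₁·y₂·(y₁ + y₂) = ½×32.2×0.9132×8.860×9.773 = 1273.
q = √1273 = 35.68 ft²/s.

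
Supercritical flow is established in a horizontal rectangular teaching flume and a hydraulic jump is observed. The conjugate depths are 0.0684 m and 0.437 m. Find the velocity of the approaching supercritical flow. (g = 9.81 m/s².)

For a rectangular channel the momentum equation gives q² = ½·g·y₁·y₂·(y₁ + y₂) = ½×9.81×0.0684×0.437×0.505 = 0.0741.
q = √0.0741 = 0.272 m²/s.
V₁ = q/y₁ = 0.272/0.0684 = 3.98 m/s.

V₁ = 3.98 m/s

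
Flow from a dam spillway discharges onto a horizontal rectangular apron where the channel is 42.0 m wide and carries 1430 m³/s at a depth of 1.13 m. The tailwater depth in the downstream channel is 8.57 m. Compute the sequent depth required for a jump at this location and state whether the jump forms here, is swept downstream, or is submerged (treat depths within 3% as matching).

y₂ = 13.9 m; the jump is swept downstream

q = Q/b = 1430/42.0 = 34.0 m²/s; V₁ = q/y₁ = 30.1 m/s. Fr₁ = V₁/√(g·y₁) = 9.05.
By Bélanger, y₂/y₁ = ½[√(1 + 8Fr₁²) − 1] = ½[√656.2 − 1] = 12.3.
y₂ = 12.3 × 1.13 = 13.9 m.
Tailwater y_tw = 8.57 m: y_tw < y₂, so the jump is swept downstream.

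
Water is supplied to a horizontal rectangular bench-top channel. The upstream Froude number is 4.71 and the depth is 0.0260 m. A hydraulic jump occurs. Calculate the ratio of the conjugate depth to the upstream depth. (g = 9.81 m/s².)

Fr₁ = 4.71 (given).
From the momentum equation for a rectangular channel, y₂/y₁ = ½[√(1 + 8Fr₁²) − 1] = ½[√178.5 − 1] = 6.18.

y₂/y₁ = 6.18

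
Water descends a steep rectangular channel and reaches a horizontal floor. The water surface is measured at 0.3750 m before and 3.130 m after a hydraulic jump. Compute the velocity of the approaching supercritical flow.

V₁ = 11.98 m/s

For a rectangular channel the momentum equation gives q² = ½·g·y₁·y₂·(y₁ + y₂) = ½×9.81×0.3750×3.130×3.505 = 20.18.
q = √20.18 = 4.492 m²/s.
V₁ = q/y₁ = 4.492/0.3750 = 11.98 m/s.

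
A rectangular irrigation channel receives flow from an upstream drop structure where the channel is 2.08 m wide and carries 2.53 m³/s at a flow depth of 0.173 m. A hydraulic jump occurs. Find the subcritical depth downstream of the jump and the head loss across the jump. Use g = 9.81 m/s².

q = Q/b = 2.53/2.08 = 1.22 m²/s; V₁ = q/y₁ = 7.03 m/s. Fr₁ = V₁/√(g·y₁) = 5.40.
Sequent-depth ratio: y₂/y₁ = ½[√(1 + 8Fr₁²) − 1] = ½[√234.0 − 1] = 7.15.
y₂ = 7.15 × 0.173 = 1.24 m.
V₂ = q/y₂ = 1.22/1.24 = 0.983 m/s. E₁ = y₁ + V₁²/2g = 2.69 m; E₂ = y₂ + V₂²/2g = 1.29 m. ΔE = E₁ − E₂ = 1.41 m.

y₂ = 1.24 m; ΔE = 1.41 m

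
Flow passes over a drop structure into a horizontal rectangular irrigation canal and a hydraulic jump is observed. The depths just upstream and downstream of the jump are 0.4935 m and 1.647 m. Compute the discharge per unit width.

q = 2.921 m²/s

For a rectangular channel the momentum equation gives q² = ½·g·y₁·y₂·(y₁ + y₂) = ½×9.81×0.4935×1.647×2.140 = 8.534.
q = √8.534 = 2.921 m²/s.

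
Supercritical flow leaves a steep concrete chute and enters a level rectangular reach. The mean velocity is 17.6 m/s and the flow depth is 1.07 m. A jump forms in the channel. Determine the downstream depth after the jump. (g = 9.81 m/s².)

Fr₁ = V₁/√(g·y₁) = 17.6/√(9.81×1.07) = 5.43.
By Bélanger, y₂/y₁ = ½[√(1 + 8Fr₁²) − 1] = ½[√237.1 − 1] = 7.20.
y₂ = 7.20 × 1.07 = 7.70 m.

y₂ = 7.70 m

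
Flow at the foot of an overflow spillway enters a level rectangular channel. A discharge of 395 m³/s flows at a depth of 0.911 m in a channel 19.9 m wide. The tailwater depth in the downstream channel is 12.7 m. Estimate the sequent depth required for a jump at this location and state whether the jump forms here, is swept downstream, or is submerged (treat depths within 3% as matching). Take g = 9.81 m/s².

y₂ = 8.95 m; the jump is submerged

q = Q/b = 395/19.9 = 19.8 m²/s; V₁ = q/y₁ = 21.8 m/s. Fr₁ = V₁/√(g·y₁) = 7.29.
Bélanger equation: y₂/y₁ = ½[√(1 + 8Fr₁²) − 1] = ½[√426.0 − 1] = 9.82.
y₂ = 9.82 × 0.911 = 8.95 m.
Tailwater y_tw = 12.7 m: y_tw > y₂, so the jump is submerged.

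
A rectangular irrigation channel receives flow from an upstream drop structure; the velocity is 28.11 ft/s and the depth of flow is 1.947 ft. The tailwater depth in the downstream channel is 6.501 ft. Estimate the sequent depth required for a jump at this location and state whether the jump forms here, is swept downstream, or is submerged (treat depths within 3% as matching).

y₂ = 8.850 ft; the jump is swept downstream

Fr₁ = V₁/√(g·y₁) = 28.11/√(32.2×1.947) = 3.550.
From the momentum equation for a rectangular channel, y₂/y₁ = ½[√(1 + 8Fr₁²) − 1] = ½[√101.83 − 1] = 4.546.
y₂ = 4.546 × 1.947 = 8.850 ft.
Tailwater y_tw = 6.501 ft: y_tw < y₂, so the jump is swept downstream.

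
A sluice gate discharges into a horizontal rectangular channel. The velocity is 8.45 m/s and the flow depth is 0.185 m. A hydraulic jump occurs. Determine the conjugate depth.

y₂ = 1.55 m

Fr₁ = V₁/√(g·y₁) = 8.45/√(9.81×0.185) = 6.27.
Bélanger equation: y₂/y₁ = ½[√(1 + 8Fr₁²) − 1] = ½[√315.7 − 1] = 8.38.
y₂ = 8.38 × 0.185 = 1.55 m.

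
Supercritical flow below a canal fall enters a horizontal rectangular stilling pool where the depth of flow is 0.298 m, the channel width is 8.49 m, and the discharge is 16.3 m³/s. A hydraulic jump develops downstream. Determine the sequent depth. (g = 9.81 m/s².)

y₂ = 1.45 m

q = Q/b = 16.3/8.49 = 1.92 m²/s; V₁ = q/y₁ = 6.44 m/s. Fr₁ = V₁/√(g·y₁) = 3.77.
Conjugate-depth relation: y₂/y₁ = ½[√(1 + 8Fr₁²) − 1] = ½[√114.6 − 1] = 4.85.
y₂ = 4.85 × 0.298 = 1.45 m.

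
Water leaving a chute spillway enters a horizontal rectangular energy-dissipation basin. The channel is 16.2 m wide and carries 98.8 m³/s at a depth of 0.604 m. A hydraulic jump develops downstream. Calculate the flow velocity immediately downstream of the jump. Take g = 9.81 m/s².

q = Q/b = 98.8/16.2 = 6.10 m²/s; V₁ = q/y₁ = 10.1 m/s. Fr₁ = V₁/√(g·y₁) = 4.15.
Bélanger equation: y₂/y₁ = ½[√(1 + 8Fr₁²) − 1] = ½[√138.7 − 1] = 5.39.
y₂ = 5.39 × 0.604 = 3.25 m.
V₂ = q/y₂ = 6.10/3.25 = 1.87 m/s.

V₂ = 1.87 m/s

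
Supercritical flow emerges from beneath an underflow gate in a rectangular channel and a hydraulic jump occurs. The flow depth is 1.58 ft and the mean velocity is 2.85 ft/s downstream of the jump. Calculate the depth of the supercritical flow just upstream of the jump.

Fr₂ = V₂/√(g·y₂) = 2.85/√(32.2×1.58) = 0.400.
Applying the sequent-depth relation in reverse, y₁/y₂ = ½[√(1 + 8Fr₂²) − 1] = ½[√2.277 − 1] = 0.255.
y₁ = 0.255 × 1.58 = 0.402 ft.

y₁ = 0.402 ft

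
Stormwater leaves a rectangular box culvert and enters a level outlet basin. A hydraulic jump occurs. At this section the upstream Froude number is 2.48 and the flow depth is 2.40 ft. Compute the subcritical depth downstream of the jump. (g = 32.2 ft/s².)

Fr₁ = 2.48 (given).
From the momentum equation for a rectangular channel, y₂/y₁ = ½[√(1 + 8Fr₁²) − 1] = ½[√50.20 − 1] = 3.04.
y₂ = 3.04 × 2.40 = 7.30 ft.

y₂ = 7.30 ft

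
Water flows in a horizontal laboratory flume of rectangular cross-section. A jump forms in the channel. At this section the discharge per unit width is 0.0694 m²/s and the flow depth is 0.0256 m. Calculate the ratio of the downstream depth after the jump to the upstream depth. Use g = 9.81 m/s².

y₂/y₁ = 7.17

V₁ = q/y₁ = 0.0694/0.0256 = 2.71 m/s. Fr₁ = V₁/√(g·y₁) = 2.71/√(9.81×0.0256) = 5.41.
From the momentum equation for a rectangular channel, y₂/y₁ = ½[√(1 + 8Fr₁²) − 1] = ½[√235.1 − 1] = 7.17.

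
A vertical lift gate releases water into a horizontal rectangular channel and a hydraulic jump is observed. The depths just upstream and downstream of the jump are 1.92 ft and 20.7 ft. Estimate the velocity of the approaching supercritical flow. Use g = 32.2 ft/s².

For a rectangular channel the momentum equation gives q² = ½·g·y₁·y₂·(y₁ + y₂) = ½×32.2×1.92×20.7×22.6 = 14474.
q = √14474 = 120 ft²/s.
V₁ = q/y₁ = 120/1.92 = 62.7 ft/s.

V₁ = 62.7 ft/s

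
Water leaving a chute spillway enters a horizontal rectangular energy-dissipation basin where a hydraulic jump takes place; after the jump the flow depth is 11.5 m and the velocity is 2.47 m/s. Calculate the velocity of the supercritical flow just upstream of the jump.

V₁ = 25.1 m/s

Fr₂ = V₂/√(g·y₂) = 2.47/√(9.81×11.5) = 0.233.
Since the conjugate-depth ratio holds either way, y₁/y₂ = ½[√(1 + 8Fr₂²) − 1] = ½[√1.433 − 1] = 0.0985.
y₁ = 0.0985 × 11.5 = 1.13 m.
V₁ = q/y₁ = 28.4/1.13 = 25.1 m/s.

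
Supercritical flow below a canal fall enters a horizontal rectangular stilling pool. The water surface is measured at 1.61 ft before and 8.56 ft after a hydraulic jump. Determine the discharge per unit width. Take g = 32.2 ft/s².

For a rectangular channel the momentum equation gives q² = ½·g·y₁·y₂·(y₁ + y₂) = ½×32.2×1.61×8.56×10.2 = 2257.
q = √2257 = 47.5 ft²/s.

q = 47.5 ft²/s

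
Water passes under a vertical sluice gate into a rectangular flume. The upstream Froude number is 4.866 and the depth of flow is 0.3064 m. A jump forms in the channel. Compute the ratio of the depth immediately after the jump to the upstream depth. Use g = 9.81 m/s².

y₂/y₁ = 6.400

Fr₁ = 4.866 (given).
Conjugate-depth relation: y₂/y₁ = ½[√(1 + 8Fr₁²) − 1] = ½[√190.42 − 1] = 6.400.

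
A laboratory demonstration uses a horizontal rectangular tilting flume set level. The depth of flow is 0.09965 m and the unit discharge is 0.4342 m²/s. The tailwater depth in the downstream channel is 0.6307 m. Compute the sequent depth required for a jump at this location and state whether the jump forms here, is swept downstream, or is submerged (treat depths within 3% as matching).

V₁ = q/y₁ = 0.4342/0.09965 = 4.357 m/s. Fr₁ = V₁/√(g·y₁) = 4.357/√(9.81×0.09965) = 4.407.
Sequent-depth ratio: y₂/y₁ = ½[√(1 + 8Fr₁²) − 1] = ½[√156.37 − 1] = 5.752.
y₂ = 5.752 × 0.09965 = 0.5732 m.
Tailwater y_tw = 0.6307 m: y_tw > y₂, so the jump is submerged.

y₂ = 0.5732 m; the jump is submerged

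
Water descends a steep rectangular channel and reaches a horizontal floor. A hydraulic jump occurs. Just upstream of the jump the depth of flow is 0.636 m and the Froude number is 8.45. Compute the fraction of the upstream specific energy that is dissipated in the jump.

Fr₁ = 8.45 (given).
From the momentum equation for a rectangular channel, y₂/y₁ = ½[√(1 + 8Fr₁²) − 1] = ½[√572.2 − 1] = 11.5.
y₂ = 11.5 × 0.636 = 7.29 m.
E₁ = y₁(1 + Fr₁²/2) = 0.636×(1 + 8.45²/2) = 23.3 m. ΔE = (y₂ − y₁)³/(4y₁y₂) = 15.9 m. ΔE/E₁ = 15.9/23.3 = 0.680.

ΔE/E₁ = 0.680 (68.0%)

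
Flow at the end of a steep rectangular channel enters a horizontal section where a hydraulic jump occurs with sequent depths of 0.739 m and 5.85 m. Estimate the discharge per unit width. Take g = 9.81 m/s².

For a rectangular channel the momentum equation gives q² = ½·g·y₁·y₂·(y₁ + y₂) = ½×9.81×0.739×5.85×6.59 = 140.
q = √140 = 11.8 m²/s.

q = 11.8 m²/s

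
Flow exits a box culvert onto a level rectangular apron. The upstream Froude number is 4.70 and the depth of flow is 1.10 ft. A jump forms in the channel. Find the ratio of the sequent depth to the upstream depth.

Fr₁ = 4.70 (given).
By Bélanger, y₂/y₁ = ½[√(1 + 8Fr₁²) − 1] = ½[√177.7 − 1] = 6.17.

y₂/y₁ = 6.17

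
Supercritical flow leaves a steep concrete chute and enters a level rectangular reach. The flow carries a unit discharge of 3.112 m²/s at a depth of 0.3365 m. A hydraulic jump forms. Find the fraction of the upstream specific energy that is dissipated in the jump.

ΔE/E₁ = 0.498 (49.8%)

V₁ = q/y₁ = 3.112/0.3365 = 9.248 m/s. Fr₁ = V₁/√(g·y₁) = 9.248/√(9.81×0.3365) = 5.090.
From the momentum equation for a rectangular channel, y₂/y₁ = ½[√(1 + 8Fr₁²) − 1] = ½[√208.27 − 1] = 6.716.
y₂ = 6.716 × 0.3365 = 2.260 m.
E₁ = y₁ + V₁²/2g = 4.696 m. ΔE = (y₂ − y₁)³/(4y₁y₂) = 2.339 m. ΔE/E₁ = 2.339/4.696 = 0.498.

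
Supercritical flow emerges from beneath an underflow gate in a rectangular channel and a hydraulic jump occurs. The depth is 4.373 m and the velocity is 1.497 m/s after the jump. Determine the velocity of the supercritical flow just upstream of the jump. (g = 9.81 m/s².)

Fr₂ = V₂/√(g·y₂) = 1.497/√(9.81×4.373) = 0.2286.
Applying the sequent-depth relation in reverse, y₁/y₂ = ½[√(1 + 8Fr₂²) − 1] = ½[√1.4179 − 1] = 0.09538.
y₁ = 0.09538 × 4.373 = 0.4171 m.
V₁ = q/y₁ = 6.546/0.4171 = 15.70 m/s.

V₁ = 15.70 m/s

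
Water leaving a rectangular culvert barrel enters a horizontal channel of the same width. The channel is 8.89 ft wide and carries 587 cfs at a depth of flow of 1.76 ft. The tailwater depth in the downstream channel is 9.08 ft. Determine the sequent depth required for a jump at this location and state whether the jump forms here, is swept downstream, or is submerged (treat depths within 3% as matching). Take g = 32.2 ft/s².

q = Q/b = 587/8.89 = 66.0 ft²/s; V₁ = q/y₁ = 37.5 ft/s. Fr₁ = V₁/√(g·y₁) = 4.98.
By Bélanger, y₂/y₁ = ½[√(1 + 8Fr₁²) − 1] = ½[√199.7 − 1] = 6.57.
y₂ = 6.57 × 1.76 = 11.6 ft.
Tailwater y_tw = 9.08 ft: y_tw < y₂, so the jump is swept downstream.

y₂ = 11.6 ft; the jump is swept downstream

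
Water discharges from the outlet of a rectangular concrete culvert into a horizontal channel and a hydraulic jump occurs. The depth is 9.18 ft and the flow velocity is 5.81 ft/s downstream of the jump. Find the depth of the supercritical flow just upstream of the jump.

y₁ = 1.76 ft

Fr₂ = V₂/√(g·y₂) = 5.81/√(32.2×9.18) = 0.338.
The Bélanger relation is symmetric: y₁/y₂ = ½[√(1 + 8Fr₂²) − 1] = ½[√1.914 − 1] = 0.192.
y₁ = 0.192 × 9.18 = 1.76 ft.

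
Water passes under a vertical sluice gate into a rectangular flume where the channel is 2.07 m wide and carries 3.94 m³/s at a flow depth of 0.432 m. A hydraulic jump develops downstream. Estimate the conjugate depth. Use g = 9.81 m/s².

y₂ = 1.11 m

q = Q/b = 3.94/2.07 = 1.90 m²/s; V₁ = q/y₁ = 4.41 m/s. Fr₁ = V₁/√(g·y₁) = 2.14.
Sequent-depth ratio: y₂/y₁ = ½[√(1 + 8Fr₁²) − 1] = ½[√37.65 − 1] = 2.57.
y₂ = 2.57 × 0.432 = 1.11 m.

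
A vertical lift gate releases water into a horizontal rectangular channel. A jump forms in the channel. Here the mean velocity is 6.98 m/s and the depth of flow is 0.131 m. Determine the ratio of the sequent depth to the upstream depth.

y₂/y₁ = 8.22

Fr₁ = V₁/√(g·y₁) = 6.98/√(9.81×0.131) = 6.16.
By Bélanger, y₂/y₁ = ½[√(1 + 8Fr₁²) − 1] = ½[√304.3 − 1] = 8.22.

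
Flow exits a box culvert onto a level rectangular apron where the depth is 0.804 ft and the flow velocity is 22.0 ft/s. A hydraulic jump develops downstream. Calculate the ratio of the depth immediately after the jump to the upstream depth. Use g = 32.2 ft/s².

Fr₁ = V₁/√(g·y₁) = 22.0/√(32.2×0.804) = 4.32.
From the momentum equation for a rectangular channel, y₂/y₁ = ½[√(1 + 8Fr₁²) − 1] = ½[√150.6 − 1] = 5.64.

y₂/y₁ = 5.64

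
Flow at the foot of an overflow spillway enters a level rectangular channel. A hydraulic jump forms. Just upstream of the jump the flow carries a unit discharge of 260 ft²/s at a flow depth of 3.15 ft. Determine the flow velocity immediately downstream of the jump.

V₁ = q/y₁ = 260/3.15 = 82.5 ft/s. Fr₁ = V₁/√(g·y₁) = 82.5/√(32.2×3.15) = 8.20.
Sequent-depth ratio: y₂/y₁ = ½[√(1 + 8Fr₁²) − 1] = ½[√538.3 − 1] = 11.1.
y₂ = 11.1 × 3.15 = 35.0 ft.
V₂ = q/y₂ = 260/35.0 = 7.44 ft/s.

V₂ = 7.44 ft/s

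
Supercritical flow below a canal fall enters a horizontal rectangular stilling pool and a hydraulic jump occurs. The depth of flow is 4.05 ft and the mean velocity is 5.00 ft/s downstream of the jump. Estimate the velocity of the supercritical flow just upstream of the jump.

V₁ = 16.9 ft/s

Fr₂ = V₂/√(g·y₂) = 5.00/√(32.2×4.05) = 0.438.
From the momentum equation (using Fr₂), y₁/y₂ = ½[√(1 + 8Fr₂²) − 1] = ½[√2.534 − 1] = 0.296.
y₁ = 0.296 × 4.05 = 1.20 ft.
V₁ = q/y₁ = 20.2/1.20 = 16.9 ft/s.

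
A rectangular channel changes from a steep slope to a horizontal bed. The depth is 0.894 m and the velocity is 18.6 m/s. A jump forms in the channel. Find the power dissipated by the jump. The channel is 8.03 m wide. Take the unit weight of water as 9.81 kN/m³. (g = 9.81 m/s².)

P = 14108 kW

Fr₁ = V₁/√(g·y₁) = 18.6/√(9.81×0.894) = 6.28.
Sequent-depth ratio: y₂/y₁ = ½[√(1 + 8Fr₁²) − 1] = ½[√316.6 − 1] = 8.40.
y₂ = 8.40 × 0.894 = 7.51 m.
Head loss: ΔE = (y₂ − y₁)³/(4y₁y₂) = (7.51 − 0.894)³/(4×0.894×7.51) = 289/26.8 = 10.8 m.
q = V₁·y₁ = 18.6 × 0.894 = 16.6 m²/s. Q = q·b = 16.6 × 8.03 = 134 m³/s. P = γ·Q·ΔE = 9.81 × 134 × 10.8 = 14108 kW.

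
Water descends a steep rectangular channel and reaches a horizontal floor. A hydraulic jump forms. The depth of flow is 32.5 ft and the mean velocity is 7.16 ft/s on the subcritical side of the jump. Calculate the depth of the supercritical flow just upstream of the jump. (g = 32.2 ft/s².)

y₁ = 2.92 ft

Fr₂ = V₂/√(g·y₂) = 7.16/√(32.2×32.5) = 0.221.
From the momentum equation (using Fr₂), y₁/y₂ = ½[√(1 + 8Fr₂²) − 1] = ½[√1.392 − 1] = 0.0899.
y₁ = 0.0899 × 32.5 = 2.92 ft.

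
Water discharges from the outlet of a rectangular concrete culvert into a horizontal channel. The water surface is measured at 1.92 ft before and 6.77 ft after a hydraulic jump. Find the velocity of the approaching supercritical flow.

For a rectangular channel the momentum equation gives q² = ½·g·y₁·y₂·(y₁ + y₂) = ½×32.2×1.92×6.77×8.69 = 1819.
q = √1819 = 42.6 ft²/s.
V₁ = q/y₁ = 42.6/1.92 = 22.2 ft/s.

V₁ = 22.2 ft/s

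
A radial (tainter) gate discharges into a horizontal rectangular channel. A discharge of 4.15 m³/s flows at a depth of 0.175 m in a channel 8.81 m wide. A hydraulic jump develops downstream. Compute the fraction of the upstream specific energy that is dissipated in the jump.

ΔE/E₁ = 0.0997 (9.97%)

q = Q/b = 4.15/8.81 = 0.471 m²/s; V₁ = q/y₁ = 2.69 m/s. Fr₁ = V₁/√(g·y₁) = 2.05.
From the momentum equation for a rectangular channel, y₂/y₁ = ½[√(1 + 8Fr₁²) − 1] = ½[√34.76 − 1] = 2.45.
y₂ = 2.45 × 0.175 = 0.428 m.
E₁ = y₁ + V₁²/2g = 0.544 m. ΔE = (y₂ − y₁)³/(4y₁y₂) = 0.0543 m. ΔE/E₁ = 0.0543/0.544 = 0.0997.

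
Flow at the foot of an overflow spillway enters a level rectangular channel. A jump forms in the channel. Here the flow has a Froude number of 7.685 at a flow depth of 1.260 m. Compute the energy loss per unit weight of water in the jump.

Fr₁ = 7.685 (given).
From the momentum equation for a rectangular channel, y₂/y₁ = ½[√(1 + 8Fr₁²) − 1] = ½[√473.47 − 1] = 10.38.
y₂ = 10.38 × 1.260 = 13.08 m.
Head loss: ΔE = (y₂ − y₁)³/(4y₁y₂) = (13.08 − 1.260)³/(4×1.260×13.08) = 1651/65.92 = 25.04 m.

ΔE = 25.04 m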